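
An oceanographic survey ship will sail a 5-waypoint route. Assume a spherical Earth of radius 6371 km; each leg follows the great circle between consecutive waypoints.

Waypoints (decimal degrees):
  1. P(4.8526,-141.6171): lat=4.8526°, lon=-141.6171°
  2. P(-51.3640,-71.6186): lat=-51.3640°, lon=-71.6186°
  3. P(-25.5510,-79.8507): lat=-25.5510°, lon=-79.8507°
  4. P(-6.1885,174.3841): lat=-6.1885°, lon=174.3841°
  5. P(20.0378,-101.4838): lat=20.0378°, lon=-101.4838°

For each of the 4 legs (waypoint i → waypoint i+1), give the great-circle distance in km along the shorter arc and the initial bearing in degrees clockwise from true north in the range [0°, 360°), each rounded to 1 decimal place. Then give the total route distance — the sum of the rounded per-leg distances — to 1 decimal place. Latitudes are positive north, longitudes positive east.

Leg 1: dist=9069.4 km, bearing=143.6°
Leg 2: dist=2954.1 km, bearing=343.2°
Leg 3: dist=11272.2 km, bearing=257.4°
Leg 4: dist=9634.3 km, bearing=69.4°
Total: 32930.0 km

Leg 1: φ1=0.0846938, φ2=-0.8964709, Δφ=-0.9811648, Δλ=1.2217043 rad; a=sin²(Δφ/2)+cosφ1·cosφ2·sin²(Δλ/2)=0.4266402681; c=2·atan2(√a, √(1-a))=1.423545302; dist=6371·c=9069.407 ≈ 9069.4 km; running total=9069.4 km
Leg 1 bearing: y=sinΔλ·cosφ2=0.58671078, x=cosφ1·sinφ2-sinφ1·cosφ2·cosΔλ=-0.79639429; θ=atan2(y, x)=143.6206° ≈ 143.6°
Leg 2: φ1=-0.8964709, φ2=-0.4459491, Δφ=0.4505218, Δλ=-0.1436772 rad; a=sin²(Δφ/2)+cosφ1·cosφ2·sin²(Δλ/2)=0.0527921177; c=2·atan2(√a, √(1-a))=0.463673159; dist=6371·c=2954.062 ≈ 2954.1 km; running total=12023.5 km
Leg 2 bearing: y=sinΔλ·cosφ2=-0.12918034, x=cosφ1·sinφ2-sinφ1·cosφ2·cosΔλ=0.42817389; θ=atan2(y, x)=-16.7886° <0 so +360° → 343.2114° ≈ 343.2°
Leg 3: φ1=-0.4459491, φ2=-0.1080097, Δφ=0.3379394, Δλ=4.4372343 rad; a=sin²(Δφ/2)+cosφ1·cosφ2·sin²(Δλ/2)=0.5986001767; c=2·atan2(√a, √(1-a))=1.769297699; dist=6371·c=11272.196 ≈ 11272.2 km; running total=23295.7 km
Leg 3 bearing: y=sinΔλ·cosφ2=-0.95677502, x=cosφ1·sinφ2-sinφ1·cosφ2·cosΔλ=-0.21376057; θ=atan2(y, x)=-102.5941° <0 so +360° → 257.4059° ≈ 257.4°
Leg 4: φ1=-0.1080097, φ2=0.3497256, Δφ=0.4577353, Δλ=-4.8148032 rad; a=sin²(Δφ/2)+cosφ1·cosφ2·sin²(Δλ/2)=0.4707248106; c=2·atan2(√a, √(1-a))=1.512212443; dist=6371·c=9634.305 ≈ 9634.3 km; running total=32930.0 km
Leg 4 bearing: y=sinΔλ·cosφ2=0.93454420, x=cosφ1·sinφ2-sinφ1·cosφ2·cosΔλ=0.35099713; θ=atan2(y, x)=69.4148° ≈ 69.4°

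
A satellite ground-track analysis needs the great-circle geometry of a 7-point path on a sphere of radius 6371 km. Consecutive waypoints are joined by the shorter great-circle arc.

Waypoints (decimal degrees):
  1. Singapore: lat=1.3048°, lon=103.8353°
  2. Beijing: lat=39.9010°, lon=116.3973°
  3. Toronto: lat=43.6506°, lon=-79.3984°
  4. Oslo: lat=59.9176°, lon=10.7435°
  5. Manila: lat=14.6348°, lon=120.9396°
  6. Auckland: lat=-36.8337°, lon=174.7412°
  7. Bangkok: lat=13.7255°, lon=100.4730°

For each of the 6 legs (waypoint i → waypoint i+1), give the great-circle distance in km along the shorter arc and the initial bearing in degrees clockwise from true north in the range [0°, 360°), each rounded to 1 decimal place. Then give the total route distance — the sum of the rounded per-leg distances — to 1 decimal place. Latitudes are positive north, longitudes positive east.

Leg 1: dist=4475.9 km, bearing=15.0°
Leg 2: dist=10590.3 km, bearing=11.4°
Leg 3: dist=5936.5 km, bearing=38.6°
Leg 4: dist=9681.3 km, bearing=65.4°
Leg 5: dist=8027.0 km, bearing=137.3°
Leg 6: dist=9570.3 km, bearing=290.4°
Total: 48281.3 km

Leg 1: φ1=0.0227731, φ2=0.6964038, Δφ=0.6736308, Δλ=0.2192483 rad; a=sin²(Δφ/2)+cosφ1·cosφ2·sin²(Δλ/2)=0.1183990579; c=2·atan2(√a, √(1-a))=0.702542360; dist=6371·c=4475.897 ≈ 4475.9 km; running total=4475.9 km
Leg 1 bearing: y=sinΔλ·cosφ2=0.16685287, x=cosφ1·sinφ2-sinφ1·cosφ2·cosΔλ=0.62424595; θ=atan2(y, x)=14.9646° ≈ 15.0°
Leg 2: φ1=0.6964038, φ2=0.7618467, Δφ=0.0654429, Δλ=-3.4172796 rad; a=sin²(Δφ/2)+cosφ1·cosφ2·sin²(Δλ/2)=0.5456737630; c=2·atan2(√a, √(1-a))=1.662271372; dist=6371·c=10590.331 ≈ 10590.3 km; running total=15066.2 km
Leg 2 bearing: y=sinΔλ·cosφ2=0.19695954, x=cosφ1·sinφ2-sinφ1·cosφ2·cosΔλ=0.97614680; θ=atan2(y, x)=11.4075° ≈ 11.4°
Leg 3: φ1=0.7618467, φ2=1.0457594, Δφ=0.2839127, Δλ=1.5732729 rad; a=sin²(Δφ/2)+cosφ1·cosφ2·sin²(Δλ/2)=0.2018067604; c=2·atan2(√a, √(1-a))=0.931804509; dist=6371·c=5936.527 ≈ 5936.5 km; running total=21002.7 km
Leg 3 bearing: y=sinΔλ·cosφ2=0.50124342, x=cosφ1·sinφ2-sinφ1·cosφ2·cosΔλ=0.62695949; θ=atan2(y, x)=38.6417° ≈ 38.6°
Leg 4: φ1=1.0457594, φ2=0.2554254, Δφ=-0.7903340, Δλ=1.9232848 rad; a=sin²(Δφ/2)+cosφ1·cosφ2·sin²(Δλ/2)=0.4744035340; c=2·atan2(√a, √(1-a))=1.519581008; dist=6371·c=9681.251 ≈ 9681.3 km; running total=30684.0 km
Leg 4 bearing: y=sinΔλ·cosφ2=0.90806719, x=cosφ1·sinφ2-sinφ1·cosφ2·cosΔλ=0.41568408; θ=atan2(y, x)=65.4032° ≈ 65.4°
Leg 5: φ1=0.2554254, φ2=-0.6428693, Δφ=-0.8982948, Δλ=0.9390151 rad; a=sin²(Δφ/2)+cosφ1·cosφ2·sin²(Δλ/2)=0.3470561266; c=2·atan2(√a, √(1-a))=1.259925596; dist=6371·c=8026.986 ≈ 8027.0 km; running total=38711.0 km
Leg 5 bearing: y=sinΔλ·cosφ2=0.64588721, x=cosφ1·sinφ2-sinφ1·cosφ2·cosΔλ=-0.69947294; θ=atan2(y, x)=137.2809° ≈ 137.3°
Leg 6: φ1=-0.6428693, φ2=0.2395552, Δφ=0.8824245, Δλ=-1.2962246 rad; a=sin²(Δφ/2)+cosφ1·cosφ2·sin²(Δλ/2)=0.4657144476; c=2·atan2(√a, √(1-a))=1.502171371; dist=6371·c=9570.334 ≈ 9570.3 km; running total=48281.3 km
Leg 6 bearing: y=sinΔλ·cosφ2=-0.93505471, x=cosφ1·sinφ2-sinφ1·cosφ2·cosΔλ=0.34780842; θ=atan2(y, x)=-69.5965° <0 so +360° → 290.4035° ≈ 290.4°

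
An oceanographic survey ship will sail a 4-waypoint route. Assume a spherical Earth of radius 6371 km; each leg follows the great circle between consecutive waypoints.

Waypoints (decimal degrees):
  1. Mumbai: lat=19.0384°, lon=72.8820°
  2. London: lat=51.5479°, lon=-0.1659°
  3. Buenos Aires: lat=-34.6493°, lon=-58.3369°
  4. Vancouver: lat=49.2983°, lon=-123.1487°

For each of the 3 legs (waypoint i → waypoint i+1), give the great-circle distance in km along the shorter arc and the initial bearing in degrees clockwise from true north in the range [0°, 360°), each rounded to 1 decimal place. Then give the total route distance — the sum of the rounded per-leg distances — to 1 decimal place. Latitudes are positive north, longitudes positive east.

Leg 1: φ1=0.3322828, φ2=0.8996806, Δφ=0.5673978, Δλ=-1.2749264 rad; a=sin²(Δφ/2)+cosφ1·cosφ2·sin²(Δλ/2)=0.2865715438; c=2·atan2(√a, √(1-a))=1.129782052; dist=6371·c=7197.841 ≈ 7197.8 km; running total=7197.8 km
Leg 1 bearing: y=sinΔλ·cosφ2=-0.59483961, x=cosφ1·sinφ2-sinφ1·cosφ2·cosΔλ=0.68114537; θ=atan2(y, x)=-41.1305° <0 so +360° → 318.8695° ≈ 318.9°
Leg 2: φ1=0.8996806, φ2=-0.6047444, Δφ=-1.5044249, Δλ=-1.0152755 rad; a=sin²(Δφ/2)+cosφ1·cosφ2·sin²(Δλ/2)=0.5877266629; c=2·atan2(√a, √(1-a))=1.747162545; dist=6371·c=11131.173 ≈ 11131.2 km; running total=18329.0 km
Leg 2 bearing: y=sinΔλ·cosφ2=-0.69894257, x=cosφ1·sinφ2-sinφ1·cosφ2·cosΔλ=-0.69332202; θ=atan2(y, x)=-134.7687° <0 so +360° → 225.2313° ≈ 225.2°
Leg 3: φ1=-0.6047444, φ2=0.8604177, Δφ=1.4651620, Δλ=-1.1311793 rad; a=sin²(Δφ/2)+cosφ1·cosφ2·sin²(Δλ/2)=0.6013558354; c=2·atan2(√a, √(1-a))=1.774922621; dist=6371·c=11308.032 ≈ 11308.0 km; running total=29637.0 km
Leg 3 bearing: y=sinΔλ·cosφ2=-0.59011380, x=cosφ1·sinφ2-sinφ1·cosφ2·cosΔλ=0.78145613; θ=atan2(y, x)=-37.0581° <0 so +360° → 322.9419° ≈ 322.9°

Leg 1: dist=7197.8 km, bearing=318.9°
Leg 2: dist=11131.2 km, bearing=225.2°
Leg 3: dist=11308.0 km, bearing=322.9°
Total: 29637.0 km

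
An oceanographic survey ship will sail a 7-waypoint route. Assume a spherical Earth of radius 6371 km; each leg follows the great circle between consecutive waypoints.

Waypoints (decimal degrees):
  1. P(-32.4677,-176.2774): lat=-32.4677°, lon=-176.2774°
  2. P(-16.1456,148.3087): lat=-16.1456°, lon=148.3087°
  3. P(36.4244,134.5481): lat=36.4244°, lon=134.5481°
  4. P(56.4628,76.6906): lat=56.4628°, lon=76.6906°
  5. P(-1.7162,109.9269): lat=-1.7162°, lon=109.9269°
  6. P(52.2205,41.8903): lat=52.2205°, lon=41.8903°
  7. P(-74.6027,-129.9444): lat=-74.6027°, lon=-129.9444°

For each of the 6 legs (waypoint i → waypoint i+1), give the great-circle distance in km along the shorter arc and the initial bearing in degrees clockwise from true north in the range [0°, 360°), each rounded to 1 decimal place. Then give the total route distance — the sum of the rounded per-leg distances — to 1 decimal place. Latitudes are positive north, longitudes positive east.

Leg 1: dist=3995.0 km, bearing=288.4°
Leg 2: dist=6021.7 km, bearing=346.3°
Leg 3: dist=4780.7 km, bearing=316.7°
Leg 4: dist=7126.7 km, bearing=142.5°
Leg 5: dist=8689.8 km, bearing=324.5°
Leg 6: dist=17498.9 km, bearing=185.6°
Total: 48112.8 km

Leg 1: φ1=-0.5666683, φ2=-0.2817939, Δφ=0.2848744, Δλ=5.6650962 rad; a=sin²(Δφ/2)+cosφ1·cosφ2·sin²(Δλ/2)=0.0951202945; c=2·atan2(√a, √(1-a))=0.627054356; dist=6371·c=3994.963 ≈ 3995.0 km; running total=3995.0 km
Leg 1 bearing: y=sinΔλ·cosφ2=-0.55662318, x=cosφ1·sinφ2-sinφ1·cosφ2·cosΔλ=0.18563494; θ=atan2(y, x)=-71.5564° <0 so +360° → 288.4436° ≈ 288.4°
Leg 2: φ1=-0.2817939, φ2=0.6357257, Δφ=0.9175196, Δλ=-0.2401678 rad; a=sin²(Δφ/2)+cosφ1·cosφ2·sin²(Δλ/2)=0.2071960657; c=2·atan2(√a, √(1-a))=0.945166567; dist=6371·c=6021.656 ≈ 6021.7 km; running total=10016.7 km
Leg 2 bearing: y=sinΔλ·cosφ2=-0.19139641, x=cosφ1·sinφ2-sinφ1·cosφ2·cosΔλ=0.78767432; θ=atan2(y, x)=-13.6576° <0 so +360° → 346.3424° ≈ 346.3°
Leg 3: φ1=0.6357257, φ2=0.9854618, Δφ=0.3497361, Δλ=-1.0098039 rad; a=sin²(Δφ/2)+cosφ1·cosφ2·sin²(Δλ/2)=0.1342863740; c=2·atan2(√a, √(1-a))=0.750383727; dist=6371·c=4780.695 ≈ 4780.7 km; running total=14797.4 km
Leg 3 bearing: y=sinΔλ·cosφ2=-0.46779856, x=cosφ1·sinφ2-sinφ1·cosφ2·cosΔλ=0.49616397; θ=atan2(y, x)=-43.3145° <0 so +360° → 316.6855° ≈ 316.7°
Leg 4: φ1=0.9854618, φ2=-0.0299533, Δφ=-1.0154151, Δλ=0.5800829 rad; a=sin²(Δφ/2)+cosφ1·cosφ2·sin²(Δλ/2)=0.2815340616; c=2·atan2(√a, √(1-a))=1.118611432; dist=6371·c=7126.673 ≈ 7126.7 km; running total=21924.1 km
Leg 4 bearing: y=sinΔλ·cosφ2=0.54784739, x=cosφ1·sinφ2-sinφ1·cosφ2·cosΔλ=-0.71340996; θ=atan2(y, x)=142.4783° ≈ 142.5°
Leg 5: φ1=-0.0299533, φ2=0.9114197, Δφ=0.9413730, Δλ=-1.1874627 rad; a=sin²(Δφ/2)+cosφ1·cosφ2·sin²(Δλ/2)=0.3973216881; c=2·atan2(√a, √(1-a))=1.363968244; dist=6371·c=8689.842 ≈ 8689.8 km; running total=30613.9 km
Leg 5 bearing: y=sinΔλ·cosφ2=-0.56816184, x=cosφ1·sinφ2-sinφ1·cosφ2·cosΔλ=0.79688191; θ=atan2(y, x)=-35.4882° <0 so +360° → 324.5118° ≈ 324.5°
Leg 6: φ1=0.9114197, φ2=-1.3020627, Δφ=-2.2134824, Δλ=-2.9990813 rad; a=sin²(Δφ/2)+cosφ1·cosφ2·sin²(Δλ/2)=0.9615077078; c=2·atan2(√a, √(1-a))=2.746641645; dist=6371·c=17498.854 ≈ 17498.9 km; running total=48112.8 km
Leg 6 bearing: y=sinΔλ·cosφ2=-0.03771034, x=cosφ1·sinφ2-sinφ1·cosφ2·cosΔλ=-0.38291053; θ=atan2(y, x)=-174.3755° <0 so +360° → 185.6245° ≈ 185.6°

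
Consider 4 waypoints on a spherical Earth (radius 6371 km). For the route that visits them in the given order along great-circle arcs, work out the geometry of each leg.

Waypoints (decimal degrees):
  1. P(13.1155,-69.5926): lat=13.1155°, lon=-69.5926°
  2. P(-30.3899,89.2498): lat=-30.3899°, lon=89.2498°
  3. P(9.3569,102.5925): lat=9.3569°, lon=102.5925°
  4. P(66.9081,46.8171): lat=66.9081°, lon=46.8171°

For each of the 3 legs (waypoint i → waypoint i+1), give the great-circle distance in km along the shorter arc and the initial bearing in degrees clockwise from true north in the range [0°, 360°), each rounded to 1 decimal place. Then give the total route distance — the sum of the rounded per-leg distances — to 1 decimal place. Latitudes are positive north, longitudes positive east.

Leg 1: dist=17116.3 km, bearing=134.9°
Leg 2: dist=4643.9 km, bearing=20.0°
Leg 3: dist=7612.0 km, bearing=339.6°
Total: 29372.2 km

Leg 1: φ1=0.2289087, φ2=-0.5304038, Δφ=-0.7593125, Δλ=2.7723229 rad; a=sin²(Δφ/2)+cosφ1·cosφ2·sin²(Δλ/2)=0.9491316494; c=2·atan2(√a, √(1-a))=2.686597820; dist=6371·c=17116.315 ≈ 17116.3 km; running total=17116.3 km
Leg 1 bearing: y=sinΔλ·cosφ2=0.31134316, x=cosφ1·sinφ2-sinφ1·cosφ2·cosΔλ=-0.31014268; θ=atan2(y, x)=134.8893° ≈ 134.9°
Leg 2: φ1=-0.5304038, φ2=0.1633087, Δφ=0.6937125, Δλ=0.2328740 rad; a=sin²(Δφ/2)+cosφ1·cosφ2·sin²(Δλ/2)=0.1270483795; c=2·atan2(√a, √(1-a))=0.728906406; dist=6371·c=4643.863 ≈ 4643.9 km; running total=21760.2 km
Leg 2 bearing: y=sinΔλ·cosφ2=0.22770442, x=cosφ1·sinφ2-sinφ1·cosφ2·cosΔλ=0.62592256; θ=atan2(y, x)=19.9909° ≈ 20.0°
Leg 3: φ1=0.1633087, φ2=1.1677666, Δφ=1.0044579, Δλ=-0.9734644 rad; a=sin²(Δφ/2)+cosφ1·cosφ2·sin²(Δλ/2)=0.3163928160; c=2·atan2(√a, √(1-a))=1.194783947; dist=6371·c=7611.969 ≈ 7612.0 km; running total=29372.2 km
Leg 3 bearing: y=sinΔλ·cosφ2=-0.32429217, x=cosφ1·sinφ2-sinφ1·cosφ2·cosΔλ=0.87177302; θ=atan2(y, x)=-20.4048° <0 so +360° → 339.5952° ≈ 339.6°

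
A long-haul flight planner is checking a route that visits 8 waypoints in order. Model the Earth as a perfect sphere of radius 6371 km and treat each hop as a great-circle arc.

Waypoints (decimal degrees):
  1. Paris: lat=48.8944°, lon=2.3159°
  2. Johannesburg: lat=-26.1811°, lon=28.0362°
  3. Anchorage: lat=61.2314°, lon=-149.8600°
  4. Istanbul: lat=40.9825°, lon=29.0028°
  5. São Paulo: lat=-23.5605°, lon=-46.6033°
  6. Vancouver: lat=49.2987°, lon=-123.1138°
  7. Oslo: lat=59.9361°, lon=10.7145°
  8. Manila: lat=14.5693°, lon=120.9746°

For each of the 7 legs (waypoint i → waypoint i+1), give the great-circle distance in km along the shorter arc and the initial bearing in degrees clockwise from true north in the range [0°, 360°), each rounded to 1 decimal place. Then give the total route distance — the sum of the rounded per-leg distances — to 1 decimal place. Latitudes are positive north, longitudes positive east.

Leg 1: φ1=0.8533683, φ2=-0.4569464, Δφ=-1.3103147, Δλ=0.4489039 rad; a=sin²(Δφ/2)+cosφ1·cosφ2·sin²(Δλ/2)=0.4004544856; c=2·atan2(√a, √(1-a))=1.370366033; dist=6371·c=8730.602 ≈ 8730.6 km; running total=8730.6 km
Leg 1 bearing: y=sinΔλ·cosφ2=0.38945385, x=cosφ1·sinφ2-sinφ1·cosφ2·cosΔλ=-0.89927107; θ=atan2(y, x)=156.5837° ≈ 156.6°
Leg 2: φ1=-0.4569464, φ2=1.0686895, Δφ=1.5256359, Δλ=-3.1048744 rad; a=sin²(Δφ/2)+cosφ1·cosφ2·sin²(Δλ/2)=0.9091785353; c=2·atan2(√a, √(1-a))=2.529342790; dist=6371·c=16114.443 ≈ 16114.4 km; running total=24845.0 km
Leg 2 bearing: y=sinΔλ·cosφ2=-0.01766754, x=cosφ1·sinφ2-sinφ1·cosφ2·cosΔλ=0.57443848; θ=atan2(y, x)=-1.7616° <0 so +360° → 358.2384° ≈ 358.2°
Leg 3: φ1=1.0686895, φ2=0.7152796, Δφ=-0.3534100, Δλ=3.1217448 rad; a=sin²(Δφ/2)+cosφ1·cosφ2·sin²(Δλ/2)=0.3941832639; c=2·atan2(√a, √(1-a))=1.357550339; dist=6371·c=8648.953 ≈ 8649.0 km; running total=33494.0 km
Leg 3 bearing: y=sinΔλ·cosφ2=0.01498238, x=cosφ1·sinφ2-sinφ1·cosφ2·cosΔλ=0.97723426; θ=atan2(y, x)=0.8784° ≈ 0.9°
Leg 4: φ1=0.7152796, φ2=-0.4112083, Δφ=-1.1264879, Δλ=-1.3195754 rad; a=sin²(Δφ/2)+cosφ1·cosφ2·sin²(Δλ/2)=0.5450644859; c=2·atan2(√a, √(1-a))=1.661047770; dist=6371·c=10582.535 ≈ 10582.5 km; running total=44076.5 km
Leg 4 bearing: y=sinΔλ·cosφ2=-0.88786489, x=cosφ1·sinφ2-sinφ1·cosφ2·cosΔλ=-0.45119031; θ=atan2(y, x)=-116.9385° <0 so +360° → 243.0615° ≈ 243.1°
Leg 5: φ1=-0.4112083, φ2=0.8604246, Δφ=1.2716329, Δλ=-1.3353601 rad; a=sin²(Δφ/2)+cosφ1·cosφ2·sin²(Δλ/2)=0.5817984843; c=2·atan2(√a, √(1-a))=1.735131978; dist=6371·c=11054.526 ≈ 11054.5 km; running total=55131.0 km
Leg 5 bearing: y=sinΔλ·cosφ2=-0.63412549, x=cosφ1·sinφ2-sinφ1·cosφ2·cosΔλ=0.75572541; θ=atan2(y, x)=-39.9998° <0 so +360° → 320.0002° ≈ 320.0°
Leg 6: φ1=0.8604246, φ2=1.0460823, Δφ=0.1856577, Δλ=2.3357445 rad; a=sin²(Δφ/2)+cosφ1·cosφ2·sin²(Δλ/2)=0.2850516499; c=2·atan2(√a, √(1-a))=1.126417965; dist=6371·c=7176.409 ≈ 7176.4 km; running total=62307.4 km
Leg 6 bearing: y=sinΔλ·cosφ2=0.36140569, x=cosφ1·sinφ2-sinφ1·cosφ2·cosΔλ=0.82739033; θ=atan2(y, x)=23.5958° ≈ 23.6°
Leg 7: φ1=1.0460823, φ2=0.2542823, Δφ=-0.7918000, Δλ=1.9244018 rad; a=sin²(Δφ/2)+cosφ1·cosφ2·sin²(Δλ/2)=0.4750941601; c=2·atan2(√a, √(1-a))=1.520964025; dist=6371·c=9690.062 ≈ 9690.1 km; running total=71997.5 km
Leg 7 bearing: y=sinΔλ·cosφ2=0.90796388, x=cosφ1·sinφ2-sinφ1·cosφ2·cosΔλ=0.41607739; θ=atan2(y, x)=65.3802° ≈ 65.4°

Leg 1: dist=8730.6 km, bearing=156.6°
Leg 2: dist=16114.4 km, bearing=358.2°
Leg 3: dist=8649.0 km, bearing=0.9°
Leg 4: dist=10582.5 km, bearing=243.1°
Leg 5: dist=11054.5 km, bearing=320.0°
Leg 6: dist=7176.4 km, bearing=23.6°
Leg 7: dist=9690.1 km, bearing=65.4°
Total: 71997.5 km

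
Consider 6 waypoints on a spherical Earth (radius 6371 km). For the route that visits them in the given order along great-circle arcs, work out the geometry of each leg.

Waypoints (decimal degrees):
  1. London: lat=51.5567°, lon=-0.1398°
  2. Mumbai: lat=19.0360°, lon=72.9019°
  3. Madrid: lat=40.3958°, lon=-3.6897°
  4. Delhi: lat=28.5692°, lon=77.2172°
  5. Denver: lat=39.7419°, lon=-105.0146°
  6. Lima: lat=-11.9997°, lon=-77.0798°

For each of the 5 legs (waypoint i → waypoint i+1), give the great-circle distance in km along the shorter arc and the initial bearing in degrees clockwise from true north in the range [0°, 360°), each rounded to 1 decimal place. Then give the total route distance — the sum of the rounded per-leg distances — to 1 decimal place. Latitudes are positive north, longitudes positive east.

Leg 1: dist=7197.6 km, bearing=90.8°
Leg 2: dist=7535.7 km, bearing=306.8°
Leg 3: dist=7276.8 km, bearing=72.5°
Leg 4: dist=12415.7 km, bearing=1.8°
Leg 5: dist=6436.9 km, bearing=147.2°
Total: 40862.7 km

Leg 1: φ1=0.8998342, φ2=0.3322409, Δφ=-0.5675933, Δλ=1.2748182 rad; a=sin²(Δφ/2)+cosφ1·cosφ2·sin²(Δλ/2)=0.2865563950; c=2·atan2(√a, √(1-a))=1.129748549; dist=6371·c=7197.628 ≈ 7197.6 km; running total=7197.6 km
Leg 1 bearing: y=sinΔλ·cosφ2=0.90420902, x=cosφ1·sinφ2-sinφ1·cosφ2·cosΔλ=-0.01316636; θ=atan2(y, x)=90.8342° ≈ 90.8°
Leg 2: φ1=0.3322409, φ2=0.7050397, Δφ=0.3727988, Δλ=-1.3367756 rad; a=sin²(Δφ/2)+cosφ1·cosφ2·sin²(Δλ/2)=0.3108396535; c=2·atan2(√a, √(1-a))=1.182814848; dist=6371·c=7535.713 ≈ 7535.7 km; running total=14733.3 km
Leg 2 bearing: y=sinΔλ·cosφ2=-0.74082643, x=cosφ1·sinφ2-sinφ1·cosφ2·cosΔλ=0.55502221; θ=atan2(y, x)=-53.1597° <0 so +360° → 306.8403° ≈ 306.8°
Leg 3: φ1=0.7050397, φ2=0.4986266, Δφ=-0.2064131, Δλ=1.4120918 rad; a=sin²(Δφ/2)+cosφ1·cosφ2·sin²(Δλ/2)=0.2921887978; c=2·atan2(√a, √(1-a))=1.142169322; dist=6371·c=7276.761 ≈ 7276.8 km; running total=22010.1 km
Leg 3 bearing: y=sinΔλ·cosφ2=0.86720320, x=cosφ1·sinφ2-sinφ1·cosφ2·cosΔλ=0.27425651; θ=atan2(y, x)=72.4502° ≈ 72.5°
Leg 4: φ1=0.4986266, φ2=0.6936270, Δφ=0.1950004, Δλ=-3.1805449 rad; a=sin²(Δφ/2)+cosφ1·cosφ2·sin²(Δλ/2)=0.6845272492; c=2·atan2(√a, √(1-a))=1.948787825; dist=6371·c=12415.727 ≈ 12415.7 km; running total=34425.8 km
Leg 4 bearing: y=sinΔλ·cosφ2=0.02994407, x=cosφ1·sinφ2-sinφ1·cosφ2·cosΔλ=0.92892526; θ=atan2(y, x)=1.8463° ≈ 1.8°
Leg 5: φ1=0.6936270, φ2=-0.2094343, Δφ=-0.9030613, Δλ=0.4875542 rad; a=sin²(Δφ/2)+cosφ1·cosφ2·sin²(Δλ/2)=0.2342140852; c=2·atan2(√a, √(1-a))=1.010341108; dist=6371·c=6436.883 ≈ 6436.9 km; running total=40862.7 km
Leg 5 bearing: y=sinΔλ·cosφ2=0.45822990, x=cosφ1·sinφ2-sinφ1·cosφ2·cosΔλ=-0.71235999; θ=atan2(y, x)=147.2486° ≈ 147.2°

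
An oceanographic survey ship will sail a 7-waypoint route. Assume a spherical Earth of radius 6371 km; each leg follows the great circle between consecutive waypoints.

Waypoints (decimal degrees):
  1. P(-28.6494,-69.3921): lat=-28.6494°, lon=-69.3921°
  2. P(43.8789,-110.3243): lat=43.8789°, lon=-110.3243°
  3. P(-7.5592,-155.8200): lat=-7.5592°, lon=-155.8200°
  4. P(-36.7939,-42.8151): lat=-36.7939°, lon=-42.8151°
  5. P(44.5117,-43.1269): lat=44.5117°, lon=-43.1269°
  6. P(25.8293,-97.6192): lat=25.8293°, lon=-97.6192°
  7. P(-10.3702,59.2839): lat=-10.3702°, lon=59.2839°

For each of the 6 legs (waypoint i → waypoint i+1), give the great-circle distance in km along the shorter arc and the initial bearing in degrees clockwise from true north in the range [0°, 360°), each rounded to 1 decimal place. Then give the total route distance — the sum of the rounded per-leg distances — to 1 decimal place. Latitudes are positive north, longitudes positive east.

Leg 1: dist=9076.8 km, bearing=331.5°
Leg 2: dist=7318.3 km, bearing=230.8°
Leg 3: dist=11495.6 km, bearing=130.7°
Leg 4: dist=9040.8 km, bearing=359.8°
Leg 5: dist=5258.8 km, bearing=265.6°
Leg 6: dist=17038.8 km, bearing=59.0°
Total: 59229.1 km

Leg 1: φ1=-0.5000264, φ2=0.7658313, Δφ=1.2658576, Δλ=-0.7144017 rad; a=sin²(Δφ/2)+cosφ1·cosφ2·sin²(Δλ/2)=0.4272174935; c=2·atan2(√a, √(1-a))=1.424712282; dist=6371·c=9076.842 ≈ 9076.8 km; running total=9076.8 km
Leg 1 bearing: y=sinΔλ·cosφ2=-0.47224750, x=cosφ1·sinφ2-sinφ1·cosφ2·cosΔλ=0.86936364; θ=atan2(y, x)=-28.5113° <0 so +360° → 331.4887° ≈ 331.5°
Leg 2: φ1=0.7658313, φ2=-0.1319329, Δφ=-0.8977642, Δλ=-0.7940498 rad; a=sin²(Δφ/2)+cosφ1·cosφ2·sin²(Δλ/2)=0.2951574711; c=2·atan2(√a, √(1-a))=1.148687537; dist=6371·c=7318.288 ≈ 7318.3 km; running total=16395.1 km
Leg 2 bearing: y=sinΔλ·cosφ2=-0.70699978, x=cosφ1·sinφ2-sinφ1·cosφ2·cosΔλ=-0.57646290; θ=atan2(y, x)=-129.1926° <0 so +360° → 230.8074° ≈ 230.8°
Leg 3: φ1=-0.1319329, φ2=-0.6421747, Δφ=-0.5102418, Δλ=1.9723076 rad; a=sin²(Δφ/2)+cosφ1·cosφ2·sin²(Δλ/2)=0.6157241012; c=2·atan2(√a, √(1-a))=1.804362369; dist=6371·c=11495.593 ≈ 11495.6 km; running total=27890.7 km
Leg 3 bearing: y=sinΔλ·cosφ2=0.73710905, x=cosφ1·sinφ2-sinφ1·cosφ2·cosΔλ=-0.63490312; θ=atan2(y, x)=130.7397° ≈ 130.7°
Leg 4: φ1=-0.6421747, φ2=0.7768757, Δφ=1.4190504, Δλ=-0.0054419 rad; a=sin²(Δφ/2)+cosφ1·cosφ2·sin²(Δλ/2)=0.4244221250; c=2·atan2(√a, √(1-a))=1.419058974; dist=6371·c=9040.825 ≈ 9040.8 km; running total=36931.5 km
Leg 4 bearing: y=sinΔλ·cosφ2=-0.00388067, x=cosφ1·sinφ2-sinφ1·cosφ2·cosΔλ=0.98850234; θ=atan2(y, x)=-0.2249° <0 so +360° → 359.7751° ≈ 359.8°
Leg 5: φ1=0.7768757, φ2=0.4508063, Δφ=-0.3260694, Δλ=-0.9510701 rad; a=sin²(Δφ/2)+cosφ1·cosφ2·sin²(Δλ/2)=0.1608765979; c=2·atan2(√a, √(1-a))=0.825422166; dist=6371·c=5258.765 ≈ 5258.8 km; running total=42190.3 km
Leg 5 bearing: y=sinΔλ·cosφ2=-0.73271194, x=cosφ1·sinφ2-sinφ1·cosφ2·cosΔλ=-0.05580758; θ=atan2(y, x)=-94.3556° <0 so +360° → 265.6444° ≈ 265.6°
Leg 6: φ1=0.4508063, φ2=-0.1809941, Δφ=-0.6318005, Δλ=2.7384757 rad; a=sin²(Δφ/2)+cosφ1·cosφ2·sin²(Δλ/2)=0.9464251319; c=2·atan2(√a, √(1-a))=2.674431268; dist=6371·c=17038.802 ≈ 17038.8 km; running total=59229.1 km
Leg 6 bearing: y=sinΔλ·cosφ2=0.38587942, x=cosφ1·sinφ2-sinφ1·cosφ2·cosΔλ=0.23219706; θ=atan2(y, x)=58.9632° ≈ 59.0°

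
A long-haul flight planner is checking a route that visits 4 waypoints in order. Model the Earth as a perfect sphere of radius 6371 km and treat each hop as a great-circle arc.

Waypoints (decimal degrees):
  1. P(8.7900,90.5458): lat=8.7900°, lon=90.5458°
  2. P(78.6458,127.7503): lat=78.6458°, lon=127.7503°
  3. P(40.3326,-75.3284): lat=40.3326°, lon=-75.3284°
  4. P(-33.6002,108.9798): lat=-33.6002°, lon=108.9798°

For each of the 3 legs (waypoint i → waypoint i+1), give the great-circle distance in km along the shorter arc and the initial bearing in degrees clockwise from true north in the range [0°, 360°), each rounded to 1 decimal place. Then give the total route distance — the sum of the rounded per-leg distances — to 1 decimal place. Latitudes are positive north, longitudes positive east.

Leg 1: dist=8034.3 km, bearing=7.2°
Leg 2: dist=6697.5 km, bearing=20.1°
Leg 3: dist=19174.6 km, bearing=331.6°
Total: 33906.4 km

Leg 1: φ1=0.1534144, φ2=1.3726282, Δφ=1.2192137, Δλ=0.6493410 rad; a=sin²(Δφ/2)+cosφ1·cosφ2·sin²(Δλ/2)=0.3476063121; c=2·atan2(√a, √(1-a))=1.261081152; dist=6371·c=8034.348 ≈ 8034.3 km; running total=8034.3 km
Leg 1 bearing: y=sinΔλ·cosφ2=0.11904197, x=cosφ1·sinφ2-sinφ1·cosφ2·cosΔλ=0.94495167; θ=atan2(y, x)=7.1801° ≈ 7.2°
Leg 2: φ1=1.3726282, φ2=0.7039367, Δφ=-0.6686915, Δλ=-3.5443920 rad; a=sin²(Δφ/2)+cosφ1·cosφ2·sin²(Δλ/2)=0.2517545403; c=2·atan2(√a, √(1-a))=1.051244771; dist=6371·c=6697.480 ≈ 6697.5 km; running total=14731.8 km
Leg 2 bearing: y=sinΔλ·cosφ2=0.29881797, x=cosφ1·sinφ2-sinφ1·cosφ2·cosΔλ=0.81498748; θ=atan2(y, x)=20.1356° ≈ 20.1°
Leg 3: φ1=0.7039367, φ2=-0.5864341, Δφ=-1.2903708, Δλ=3.2167849 rad; a=sin²(Δφ/2)+cosφ1·cosφ2·sin²(Δλ/2)=0.9956552196; c=2·atan2(√a, √(1-a))=3.009667108; dist=6371·c=19174.589 ≈ 19174.6 km; running total=33906.4 km
Leg 3 bearing: y=sinΔλ·cosφ2=-0.06257010, x=cosφ1·sinφ2-sinφ1·cosφ2·cosΔλ=0.11570910; θ=atan2(y, x)=-28.4025° <0 so +360° → 331.5975° ≈ 331.6°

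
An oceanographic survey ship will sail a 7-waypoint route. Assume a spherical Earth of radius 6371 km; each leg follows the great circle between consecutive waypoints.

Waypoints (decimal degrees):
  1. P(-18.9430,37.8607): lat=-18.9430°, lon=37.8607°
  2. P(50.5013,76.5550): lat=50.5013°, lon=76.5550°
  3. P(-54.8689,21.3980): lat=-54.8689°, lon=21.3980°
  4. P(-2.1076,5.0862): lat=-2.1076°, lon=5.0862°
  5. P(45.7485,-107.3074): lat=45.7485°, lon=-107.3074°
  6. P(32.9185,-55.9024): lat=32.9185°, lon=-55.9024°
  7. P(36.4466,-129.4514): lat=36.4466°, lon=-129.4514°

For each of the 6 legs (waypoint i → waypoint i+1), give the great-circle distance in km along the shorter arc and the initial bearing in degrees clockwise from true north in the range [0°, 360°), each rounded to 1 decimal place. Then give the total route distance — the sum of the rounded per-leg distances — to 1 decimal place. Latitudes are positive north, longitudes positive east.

Leg 1: dist=8600.5 km, bearing=24.1°
Leg 2: dist=12782.8 km, bearing=211.4°
Leg 3: dist=6050.1 km, bearing=339.8°
Leg 4: dist=11895.4 km, bearing=317.6°
Leg 5: dist=4559.4 km, bearing=89.6°
Leg 6: dist=6567.6 km, bearing=295.9°
Total: 50455.8 km

Leg 1: φ1=-0.3306177, φ2=0.8814140, Δφ=1.2120317, Δλ=0.6753429 rad; a=sin²(Δφ/2)+cosφ1·cosφ2·sin²(Δλ/2)=0.3904703439; c=2·atan2(√a, √(1-a))=1.349946065; dist=6371·c=8600.506 ≈ 8600.5 km; running total=8600.5 km
Leg 1 bearing: y=sinΔλ·cosφ2=0.39764290, x=cosφ1·sinφ2-sinφ1·cosφ2·cosΔλ=0.89100681; θ=atan2(y, x)=24.0505° ≈ 24.1°
Leg 2: φ1=0.8814140, φ2=-0.9576430, Δφ=-1.8390569, Δλ=-0.9626713 rad; a=sin²(Δφ/2)+cosφ1·cosφ2·sin²(Δλ/2)=0.7109784229; c=2·atan2(√a, √(1-a))=2.006398972; dist=6371·c=12782.768 ≈ 12782.8 km; running total=21383.3 km
Leg 2 bearing: y=sinΔλ·cosφ2=-0.47228310, x=cosφ1·sinφ2-sinφ1·cosφ2·cosΔλ=-0.77388701; θ=atan2(y, x)=-148.6054° <0 so +360° → 211.3946° ≈ 211.4°
Leg 3: φ1=-0.9576430, φ2=-0.0367846, Δφ=0.9208584, Δλ=-0.2846946 rad; a=sin²(Δφ/2)+cosφ1·cosφ2·sin²(Δλ/2)=0.2090053164; c=2·atan2(√a, √(1-a))=0.949623416; dist=6371·c=6050.051 ≈ 6050.1 km; running total=27433.4 km
Leg 3 bearing: y=sinΔλ·cosφ2=-0.28067438, x=cosφ1·sinφ2-sinφ1·cosφ2·cosΔλ=0.76322361; θ=atan2(y, x)=-20.1909° <0 so +360° → 339.8091° ≈ 339.8°
Leg 4: φ1=-0.0367846, φ2=0.7984620, Δφ=0.8352465, Δλ=-1.9616384 rad; a=sin²(Δφ/2)+cosφ1·cosφ2·sin²(Δλ/2)=0.6460023774; c=2·atan2(√a, √(1-a))=1.867118606; dist=6371·c=11895.413 ≈ 11895.4 km; running total=39328.8 km
Leg 4 bearing: y=sinΔλ·cosφ2=-0.64518644, x=cosφ1·sinφ2-sinφ1·cosφ2·cosΔλ=0.70602244; θ=atan2(y, x)=-42.4221° <0 so +360° → 317.5779° ≈ 317.6°
Leg 5: φ1=0.7984620, φ2=0.5745362, Δφ=-0.2239257, Δλ=0.8971865 rad; a=sin²(Δφ/2)+cosφ1·cosφ2·sin²(Δλ/2)=0.1226637787; c=2·atan2(√a, √(1-a))=0.715641598; dist=6371·c=4559.353 ≈ 4559.4 km; running total=43888.2 km
Leg 5 bearing: y=sinΔλ·cosφ2=0.65608871, x=cosφ1·sinφ2-sinφ1·cosφ2·cosΔλ=0.00413576; θ=atan2(y, x)=89.6388° ≈ 89.6°
Leg 6: φ1=0.5745362, φ2=0.6361132, Δφ=0.0615770, Δλ=-1.2836722 rad; a=sin²(Δφ/2)+cosφ1·cosφ2·sin²(Δλ/2)=0.2429617913; c=2·atan2(√a, √(1-a))=1.030865783; dist=6371·c=6567.646 ≈ 6567.6 km; running total=50455.8 km
Leg 6 bearing: y=sinΔλ·cosφ2=-0.77148014, x=cosφ1·sinφ2-sinφ1·cosφ2·cosΔλ=0.37489176; θ=atan2(y, x)=-64.0831° <0 so +360° → 295.9169° ≈ 295.9°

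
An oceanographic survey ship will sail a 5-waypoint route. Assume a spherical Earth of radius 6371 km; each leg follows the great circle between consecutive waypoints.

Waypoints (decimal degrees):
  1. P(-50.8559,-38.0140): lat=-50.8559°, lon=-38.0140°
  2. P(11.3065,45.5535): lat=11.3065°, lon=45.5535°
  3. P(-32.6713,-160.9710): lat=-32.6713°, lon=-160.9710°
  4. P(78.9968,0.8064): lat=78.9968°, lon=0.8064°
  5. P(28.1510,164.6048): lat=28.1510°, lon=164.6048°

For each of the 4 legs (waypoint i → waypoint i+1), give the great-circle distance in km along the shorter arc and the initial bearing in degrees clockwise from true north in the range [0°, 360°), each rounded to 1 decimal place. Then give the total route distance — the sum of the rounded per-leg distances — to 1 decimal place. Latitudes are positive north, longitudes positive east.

Leg 1: φ1=-0.8876029, φ2=0.1973357, Δφ=1.0849386, Δλ=1.4585280 rad; a=sin²(Δφ/2)+cosφ1·cosφ2·sin²(Δλ/2)=0.5413519134; c=2·atan2(√a, √(1-a))=1.653594726; dist=6371·c=10535.052 ≈ 10535.1 km; running total=10535.1 km
Leg 1 bearing: y=sinΔλ·cosφ2=0.97441913, x=cosφ1·sinφ2-sinφ1·cosφ2·cosΔλ=0.20896753; θ=atan2(y, x)=77.8961° ≈ 77.9°
Leg 2: φ1=0.1973357, φ2=-0.5702218, Δφ=-0.7675574, Δλ=-3.6045325 rad; a=sin²(Δφ/2)+cosφ1·cosφ2·sin²(Δλ/2)=0.9221982034; c=2·atan2(√a, √(1-a))=2.576233794; dist=6371·c=16413.186 ≈ 16413.2 km; running total=26948.3 km
Leg 2 bearing: y=sinΔλ·cosφ2=0.37592307, x=cosφ1·sinφ2-sinφ1·cosφ2·cosΔλ=-0.38167598; θ=atan2(y, x)=135.4351° ≈ 135.4°
Leg 3: φ1=-0.5702218, φ2=1.3787543, Δφ=1.9489760, Δλ=2.8235483 rad; a=sin²(Δφ/2)+cosφ1·cosφ2·sin²(Δλ/2)=0.8412515020; c=2·atan2(√a, √(1-a))=2.321978141; dist=6371·c=14793.323 ≈ 14793.3 km; running total=41741.6 km
Leg 3 bearing: y=sinΔλ·cosφ2=0.05968495, x=cosφ1·sinφ2-sinφ1·cosφ2·cosΔλ=0.72844173; θ=atan2(y, x)=4.6841° ≈ 4.7°
Leg 4: φ1=1.3787543, φ2=0.4913276, Δφ=-0.8874266, Δλ=2.8588214 rad; a=sin²(Δφ/2)+cosφ1·cosφ2·sin²(Δλ/2)=0.3492395308; c=2·atan2(√a, √(1-a))=1.264508896; dist=6371·c=8056.186 ≈ 8056.2 km; running total=49797.8 km
Leg 4 bearing: y=sinΔλ·cosφ2=0.24601213, x=cosφ1·sinφ2-sinφ1·cosφ2·cosΔλ=0.92117488; θ=atan2(y, x)=14.9526° ≈ 15.0°

Leg 1: dist=10535.1 km, bearing=77.9°
Leg 2: dist=16413.2 km, bearing=135.4°
Leg 3: dist=14793.3 km, bearing=4.7°
Leg 4: dist=8056.2 km, bearing=15.0°
Total: 49797.8 km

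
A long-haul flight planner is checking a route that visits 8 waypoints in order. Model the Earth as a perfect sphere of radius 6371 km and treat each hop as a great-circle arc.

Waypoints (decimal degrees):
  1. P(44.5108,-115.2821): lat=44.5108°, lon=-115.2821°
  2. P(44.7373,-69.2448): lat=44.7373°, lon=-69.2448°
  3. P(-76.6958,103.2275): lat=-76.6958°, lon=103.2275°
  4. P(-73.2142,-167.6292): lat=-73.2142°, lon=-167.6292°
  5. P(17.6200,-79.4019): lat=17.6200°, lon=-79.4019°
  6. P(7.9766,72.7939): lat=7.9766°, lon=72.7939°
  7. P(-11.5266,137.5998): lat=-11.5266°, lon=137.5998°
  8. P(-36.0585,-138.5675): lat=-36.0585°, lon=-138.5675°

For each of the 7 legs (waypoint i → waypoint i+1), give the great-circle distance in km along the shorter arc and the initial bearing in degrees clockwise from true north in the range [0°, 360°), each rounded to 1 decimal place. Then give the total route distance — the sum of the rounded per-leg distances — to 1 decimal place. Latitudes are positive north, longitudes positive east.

Leg 1: dist=3593.7 km, bearing=73.0°
Leg 2: dist=16444.5 km, bearing=176.7°
Leg 3: dist=2350.9 km, bearing=126.8°
Leg 4: dist=11824.2 km, bearing=83.1°
Leg 5: dist=15840.4 km, bearing=49.3°
Leg 6: dist=7487.4 km, bearing=106.1°
Leg 7: dist=8707.0 km, bearing=124.8°
Total: 66248.1 km

Leg 1: φ1=0.7768600, φ2=0.7808132, Δφ=0.0039532, Δλ=0.8035025 rad; a=sin²(Δφ/2)+cosφ1·cosφ2·sin²(Δλ/2)=0.0774590952; c=2·atan2(√a, √(1-a))=0.564078159; dist=6371·c=3593.742 ≈ 3593.7 km; running total=3593.7 km
Leg 1 bearing: y=sinΔλ·cosφ2=0.51129797, x=cosφ1·sinφ2-sinφ1·cosφ2·cosΔλ=0.15624057; θ=atan2(y, x)=73.0081° ≈ 73.0°
Leg 2: φ1=0.7808132, φ2=-1.3385942, Δφ=-2.1194074, Δλ=3.0102095 rad; a=sin²(Δφ/2)+cosφ1·cosφ2·sin²(Δλ/2)=0.9235114523; c=2·atan2(√a, √(1-a))=2.581155659; dist=6371·c=16444.543 ≈ 16444.5 km; running total=20038.2 km
Leg 2 bearing: y=sinΔλ·cosφ2=0.03014713, x=cosφ1·sinφ2-sinφ1·cosφ2·cosΔλ=-0.53070081; θ=atan2(y, x)=176.7487° ≈ 176.7°
Leg 3: φ1=-1.3385942, φ2=-1.2778288, Δφ=0.0607654, Δλ=-4.7273412 rad; a=sin²(Δφ/2)+cosφ1·cosφ2·sin²(Δλ/2)=0.0336548505; c=2·atan2(√a, √(1-a))=0.368994998; dist=6371·c=2350.867 ≈ 2350.9 km; running total=22389.1 km
Leg 3 bearing: y=sinΔλ·cosφ2=0.28876225, x=cosφ1·sinφ2-sinφ1·cosφ2·cosΔλ=-0.21611379; θ=atan2(y, x)=126.8117° ≈ 126.8°
Leg 4: φ1=-1.2778288, φ2=0.3075270, Δφ=1.5853559, Δλ=1.5398569 rad; a=sin²(Δφ/2)+cosφ1·cosφ2·sin²(Δλ/2)=0.6406450900; c=2·atan2(√a, √(1-a))=1.855934637; dist=6371·c=11824.160 ≈ 11824.2 km; running total=34213.3 km
Leg 4 bearing: y=sinΔλ·cosφ2=0.95262893, x=cosφ1·sinφ2-sinφ1·cosφ2·cosΔλ=0.11564583; θ=atan2(y, x)=83.0784° ≈ 83.1°
Leg 5: φ1=0.3075270, φ2=0.1392179, Δφ=-0.1683091, Δλ=2.6563178 rad; a=sin²(Δφ/2)+cosφ1·cosφ2·sin²(Δλ/2)=0.8964430276; c=2·atan2(√a, √(1-a))=2.486326968; dist=6371·c=15840.389 ≈ 15840.4 km; running total=50053.7 km
Leg 5 bearing: y=sinΔλ·cosφ2=0.46193848, x=cosφ1·sinφ2-sinφ1·cosφ2·cosΔλ=0.39742237; θ=atan2(y, x)=49.2934° ≈ 49.3°
Leg 6: φ1=0.1392179, φ2=-0.2011771, Δφ=-0.3403951, Δλ=1.1310763 rad; a=sin²(Δφ/2)+cosφ1·cosφ2·sin²(Δλ/2)=0.3073318887; c=2·atan2(√a, √(1-a))=1.175224172; dist=6371·c=7487.353 ≈ 7487.4 km; running total=57541.1 km
Leg 6 bearing: y=sinΔλ·cosφ2=0.88662149, x=cosφ1·sinφ2-sinφ1·cosφ2·cosΔλ=-0.25577006; θ=atan2(y, x)=106.0916° ≈ 106.1°
Leg 7: φ1=-0.2011771, φ2=-0.6293395, Δφ=-0.4281624, Δλ=-4.8200287 rad; a=sin²(Δφ/2)+cosφ1·cosφ2·sin²(Δλ/2)=0.3986419522; c=2·atan2(√a, √(1-a))=1.366665514; dist=6371·c=8707.026 ≈ 8707.0 km; running total=66248.1 km
Leg 7 bearing: y=sinΔλ·cosφ2=0.80373767, x=cosφ1·sinφ2-sinφ1·cosφ2·cosΔλ=-0.55938532; θ=atan2(y, x)=124.8371° ≈ 124.8°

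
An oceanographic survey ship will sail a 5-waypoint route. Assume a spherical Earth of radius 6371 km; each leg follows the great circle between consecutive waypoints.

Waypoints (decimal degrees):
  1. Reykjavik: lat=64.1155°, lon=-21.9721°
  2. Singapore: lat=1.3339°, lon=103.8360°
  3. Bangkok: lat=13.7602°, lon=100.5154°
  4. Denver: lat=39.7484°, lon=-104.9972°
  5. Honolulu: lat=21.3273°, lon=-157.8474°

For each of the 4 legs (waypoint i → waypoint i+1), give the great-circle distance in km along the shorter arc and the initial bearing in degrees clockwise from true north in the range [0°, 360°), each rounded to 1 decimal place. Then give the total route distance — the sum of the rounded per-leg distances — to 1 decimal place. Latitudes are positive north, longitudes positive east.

Leg 1: dist=11515.0 km, bearing=56.5°
Leg 2: dist=1429.2 km, bearing=345.4°
Leg 3: dist=13505.6 km, bearing=22.8°
Leg 4: dist=5372.1 km, bearing=263.8°
Total: 31821.9 km

Leg 1: φ1=1.1190266, φ2=0.0232809, Δφ=-1.0957456, Δλ=2.1957656 rad; a=sin²(Δφ/2)+cosφ1·cosφ2·sin²(Δλ/2)=0.6172028104; c=2·atan2(√a, √(1-a))=1.807403436; dist=6371·c=11514.967 ≈ 11515.0 km; running total=11515.0 km
Leg 1 bearing: y=sinΔλ·cosφ2=0.81076135, x=cosφ1·sinφ2-sinφ1·cosφ2·cosΔλ=0.53639542; θ=atan2(y, x)=56.5116° ≈ 56.5°
Leg 2: φ1=0.0232809, φ2=0.2401608, Δφ=0.2168798, Δλ=-0.0579554 rad; a=sin²(Δφ/2)+cosφ1·cosφ2·sin²(Δλ/2)=0.0125283545; c=2·atan2(√a, √(1-a))=0.224330353; dist=6371·c=1429.209 ≈ 1429.2 km; running total=12944.2 km
Leg 2 bearing: y=sinΔλ·cosφ2=-0.05626056, x=cosφ1·sinφ2-sinφ1·cosφ2·cosΔλ=0.21522158; θ=atan2(y, x)=-14.6497° <0 so +360° → 345.3503° ≈ 345.4°
Leg 3: φ1=0.2401608, φ2=0.6937405, Δφ=0.4535797, Δλ=-3.5868715 rad; a=sin²(Δφ/2)+cosφ1·cosφ2·sin²(Δλ/2)=0.7609413776; c=2·atan2(√a, √(1-a))=2.119852962; dist=6371·c=13505.583 ≈ 13505.6 km; running total=26449.8 km
Leg 3 bearing: y=sinΔλ·cosφ2=0.33115523, x=cosφ1·sinφ2-sinφ1·cosφ2·cosΔλ=0.78611361; θ=atan2(y, x)=22.8436° ≈ 22.8°
Leg 4: φ1=0.6937405, φ2=0.3722316, Δφ=-0.3215088, Δλ=-0.9224100 rad; a=sin²(Δφ/2)+cosφ1·cosφ2·sin²(Δλ/2)=0.1674645210; c=2·atan2(√a, √(1-a))=0.843207494; dist=6371·c=5372.075 ≈ 5372.1 km; running total=31821.9 km
Leg 4 bearing: y=sinΔλ·cosφ2=-0.74247515, x=cosφ1·sinφ2-sinφ1·cosφ2·cosΔλ=-0.08007041; θ=atan2(y, x)=-96.1551° <0 so +360° → 263.8449° ≈ 263.8°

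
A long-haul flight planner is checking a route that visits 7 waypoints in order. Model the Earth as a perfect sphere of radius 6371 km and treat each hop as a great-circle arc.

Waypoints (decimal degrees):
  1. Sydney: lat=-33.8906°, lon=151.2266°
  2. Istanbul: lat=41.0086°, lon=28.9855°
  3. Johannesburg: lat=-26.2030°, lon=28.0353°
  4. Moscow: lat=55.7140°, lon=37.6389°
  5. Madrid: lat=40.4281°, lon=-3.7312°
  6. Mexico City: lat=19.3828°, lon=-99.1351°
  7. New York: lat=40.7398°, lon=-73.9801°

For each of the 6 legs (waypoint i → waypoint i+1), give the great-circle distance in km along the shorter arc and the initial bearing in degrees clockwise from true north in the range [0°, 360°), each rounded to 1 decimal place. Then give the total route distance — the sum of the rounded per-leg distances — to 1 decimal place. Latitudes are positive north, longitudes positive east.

Leg 1: φ1=-0.5915026, φ2=0.7157351, Δφ=1.3072376, Δλ=-2.1335097 rad; a=sin²(Δφ/2)+cosφ1·cosφ2·sin²(Δλ/2)=0.8500321598; c=2·atan2(√a, √(1-a))=2.346283893; dist=6371·c=14948.175 ≈ 14948.2 km; running total=14948.2 km
Leg 1 bearing: y=sinΔλ·cosφ2=-0.63825814, x=cosφ1·sinφ2-sinφ1·cosφ2·cosΔλ=0.32021320; θ=atan2(y, x)=-63.3571° <0 so +360° → 296.6429° ≈ 296.6°
Leg 2: φ1=0.7157351, φ2=-0.4573286, Δφ=-1.1730637, Δλ=-0.0165841 rad; a=sin²(Δφ/2)+cosφ1·cosφ2·sin²(Δλ/2)=0.3063820828; c=2·atan2(√a, √(1-a))=1.173164702; dist=6371·c=7474.232 ≈ 7474.2 km; running total=22422.4 km
Leg 2 bearing: y=sinΔλ·cosφ2=-0.01487917, x=cosφ1·sinφ2-sinφ1·cosφ2·cosΔλ=-0.92186063; θ=atan2(y, x)=-179.0753° <0 so +360° → 180.9247° ≈ 180.9°
Leg 3: φ1=-0.4573286, φ2=0.9723927, Δφ=1.4297214, Δλ=0.1676144 rad; a=sin²(Δφ/2)+cosφ1·cosφ2·sin²(Δλ/2)=0.4332379503; c=2·atan2(√a, √(1-a))=1.436872250; dist=6371·c=9154.313 ≈ 9154.3 km; running total=31576.7 km
Leg 3 bearing: y=sinΔλ·cosφ2=0.09397977, x=cosφ1·sinφ2-sinφ1·cosφ2·cosΔλ=0.98657950; θ=atan2(y, x)=5.4415° ≈ 5.4°
Leg 4: φ1=0.9723927, φ2=0.7056035, Δφ=-0.2667893, Δλ=-0.7220445 rad; a=sin²(Δφ/2)+cosφ1·cosφ2·sin²(Δλ/2)=0.0711927800; c=2·atan2(√a, √(1-a))=0.540183272; dist=6371·c=3441.508 ≈ 3441.5 km; running total=35018.2 km
Leg 4 bearing: y=sinΔλ·cosφ2=-0.50310601, x=cosφ1·sinφ2-sinφ1·cosφ2·cosΔλ=-0.10668561; θ=atan2(y, x)=-101.9724° <0 so +360° → 258.0276° ≈ 258.0°
Leg 5: φ1=0.7056035, φ2=0.3382937, Δφ=-0.3673098, Δλ=-1.6651122 rad; a=sin²(Δφ/2)+cosφ1·cosφ2·sin²(Δλ/2)=0.4262024785; c=2·atan2(√a, √(1-a))=1.422660086; dist=6371·c=9063.767 ≈ 9063.8 km; running total=44082.0 km
Leg 5 bearing: y=sinΔλ·cosφ2=-0.93912979, x=cosφ1·sinφ2-sinφ1·cosφ2·cosΔλ=0.31024337; θ=atan2(y, x)=-71.7189° <0 so +360° → 288.2811° ≈ 288.3°
Leg 6: φ1=0.3382937, φ2=0.7110436, Δφ=0.3727500, Δλ=0.4390376 rad; a=sin²(Δφ/2)+cosφ1·cosφ2·sin²(Δλ/2)=0.0682277389; c=2·atan2(√a, √(1-a))=0.528539419; dist=6371·c=3367.325 ≈ 3367.3 km; running total=47449.3 km
Leg 6 bearing: y=sinΔλ·cosφ2=0.32206641, x=cosφ1·sinφ2-sinφ1·cosφ2·cosΔλ=0.38802588; θ=atan2(y, x)=39.6931° ≈ 39.7°

Leg 1: dist=14948.2 km, bearing=296.6°
Leg 2: dist=7474.2 km, bearing=180.9°
Leg 3: dist=9154.3 km, bearing=5.4°
Leg 4: dist=3441.5 km, bearing=258.0°
Leg 5: dist=9063.8 km, bearing=288.3°
Leg 6: dist=3367.3 km, bearing=39.7°
Total: 47449.3 km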